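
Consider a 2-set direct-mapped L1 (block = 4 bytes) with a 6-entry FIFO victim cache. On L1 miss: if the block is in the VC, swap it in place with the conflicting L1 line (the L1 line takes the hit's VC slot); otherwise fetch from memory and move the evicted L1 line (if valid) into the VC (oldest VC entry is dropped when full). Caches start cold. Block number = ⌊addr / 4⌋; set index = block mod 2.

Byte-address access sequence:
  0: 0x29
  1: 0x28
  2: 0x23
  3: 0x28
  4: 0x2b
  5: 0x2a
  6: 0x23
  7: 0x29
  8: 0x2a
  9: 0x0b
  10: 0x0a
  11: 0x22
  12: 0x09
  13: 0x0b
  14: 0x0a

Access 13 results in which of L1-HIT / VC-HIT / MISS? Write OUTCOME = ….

0: 0x29 (blk 10, set 0) → MISS  vc=[]
1: 0x28 (blk 10, set 0) → L1-HIT  vc=[]
2: 0x23 (blk 8, set 0) → MISS  vc=[10]
3: 0x28 (blk 10, set 0) → VC-HIT  vc=[8]
4: 0x2b (blk 10, set 0) → L1-HIT  vc=[8]
5: 0x2a (blk 10, set 0) → L1-HIT  vc=[8]
6: 0x23 (blk 8, set 0) → VC-HIT  vc=[10]
7: 0x29 (blk 10, set 0) → VC-HIT  vc=[8]
8: 0x2a (blk 10, set 0) → L1-HIT  vc=[8]
9: 0xb (blk 2, set 0) → MISS  vc=[8, 10]
10: 0xa (blk 2, set 0) → L1-HIT  vc=[8, 10]
11: 0x22 (blk 8, set 0) → VC-HIT  vc=[2, 10]
12: 0x9 (blk 2, set 0) → VC-HIT  vc=[8, 10]
13: 0xb (blk 2, set 0) → L1-HIT  vc=[8, 10]
14: 0xa (blk 2, set 0) → L1-HIT  vc=[8, 10]

OUTCOME = L1-HIT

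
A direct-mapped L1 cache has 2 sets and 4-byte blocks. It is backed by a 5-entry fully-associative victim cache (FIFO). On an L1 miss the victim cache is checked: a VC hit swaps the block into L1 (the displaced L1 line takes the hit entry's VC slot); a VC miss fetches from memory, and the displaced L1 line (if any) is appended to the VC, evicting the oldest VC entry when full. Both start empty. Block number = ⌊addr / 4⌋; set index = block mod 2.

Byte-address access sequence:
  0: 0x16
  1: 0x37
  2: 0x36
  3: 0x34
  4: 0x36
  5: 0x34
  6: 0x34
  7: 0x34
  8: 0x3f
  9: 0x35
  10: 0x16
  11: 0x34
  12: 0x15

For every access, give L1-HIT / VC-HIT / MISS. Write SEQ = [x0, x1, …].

0: 0x16 (blk 5, set 1) → MISS  vc=[]
1: 0x37 (blk 13, set 1) → MISS  vc=[5]
2: 0x36 (blk 13, set 1) → L1-HIT  vc=[5]
3: 0x34 (blk 13, set 1) → L1-HIT  vc=[5]
4: 0x36 (blk 13, set 1) → L1-HIT  vc=[5]
5: 0x34 (blk 13, set 1) → L1-HIT  vc=[5]
6: 0x34 (blk 13, set 1) → L1-HIT  vc=[5]
7: 0x34 (blk 13, set 1) → L1-HIT  vc=[5]
8: 0x3f (blk 15, set 1) → MISS  vc=[5, 13]
9: 0x35 (blk 13, set 1) → VC-HIT  vc=[5, 15]
10: 0x16 (blk 5, set 1) → VC-HIT  vc=[13, 15]
11: 0x34 (blk 13, set 1) → VC-HIT  vc=[5, 15]
12: 0x15 (blk 5, set 1) → VC-HIT  vc=[13, 15]

SEQ = [MISS, MISS, L1-HIT, L1-HIT, L1-HIT, L1-HIT, L1-HIT, L1-HIT, MISS, VC-HIT, VC-HIT, VC-HIT, VC-HIT]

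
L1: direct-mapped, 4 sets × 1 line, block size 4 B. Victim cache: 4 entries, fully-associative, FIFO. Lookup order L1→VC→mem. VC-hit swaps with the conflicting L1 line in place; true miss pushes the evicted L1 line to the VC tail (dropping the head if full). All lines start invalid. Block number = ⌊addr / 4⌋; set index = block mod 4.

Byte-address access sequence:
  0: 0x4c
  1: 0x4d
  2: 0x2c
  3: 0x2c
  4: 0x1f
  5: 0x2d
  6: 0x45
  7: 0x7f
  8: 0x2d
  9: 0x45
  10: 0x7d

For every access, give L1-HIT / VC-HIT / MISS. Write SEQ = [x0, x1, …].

SEQ = [MISS, L1-HIT, MISS, L1-HIT, MISS, VC-HIT, MISS, MISS, VC-HIT, L1-HIT, VC-HIT]

  [0] addr=0x4c blk=19 s=3: MISS | VC []
  [1] addr=0x4d blk=19 s=3: L1-HIT | VC []
  [2] addr=0x2c blk=11 s=3: MISS | VC [19]
  [3] addr=0x2c blk=11 s=3: L1-HIT | VC [19]
  [4] addr=0x1f blk=7 s=3: MISS | VC [19, 11]
  [5] addr=0x2d blk=11 s=3: VC-HIT | VC [19, 7]
  [6] addr=0x45 blk=17 s=1: MISS | VC [19, 7]
  [7] addr=0x7f blk=31 s=3: MISS | VC [19, 7, 11]
  [8] addr=0x2d blk=11 s=3: VC-HIT | VC [19, 7, 31]
  [9] addr=0x45 blk=17 s=1: L1-HIT | VC [19, 7, 31]
  [10] addr=0x7d blk=31 s=3: VC-HIT | VC [19, 7, 11]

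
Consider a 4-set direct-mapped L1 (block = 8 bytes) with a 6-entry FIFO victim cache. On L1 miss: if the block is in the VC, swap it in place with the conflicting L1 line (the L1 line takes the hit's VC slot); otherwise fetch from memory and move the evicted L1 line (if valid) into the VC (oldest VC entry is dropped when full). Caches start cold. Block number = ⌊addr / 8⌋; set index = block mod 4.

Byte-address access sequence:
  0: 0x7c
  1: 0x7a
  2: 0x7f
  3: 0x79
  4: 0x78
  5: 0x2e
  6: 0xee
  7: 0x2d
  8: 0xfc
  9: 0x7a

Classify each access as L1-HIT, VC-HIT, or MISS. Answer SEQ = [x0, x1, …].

SEQ = [MISS, L1-HIT, L1-HIT, L1-HIT, L1-HIT, MISS, MISS, VC-HIT, MISS, VC-HIT]

0: 0x7c (blk 15, set 3) → MISS  vc=[]
1: 0x7a (blk 15, set 3) → L1-HIT  vc=[]
2: 0x7f (blk 15, set 3) → L1-HIT  vc=[]
3: 0x79 (blk 15, set 3) → L1-HIT  vc=[]
4: 0x78 (blk 15, set 3) → L1-HIT  vc=[]
5: 0x2e (blk 5, set 1) → MISS  vc=[]
6: 0xee (blk 29, set 1) → MISS  vc=[5]
7: 0x2d (blk 5, set 1) → VC-HIT  vc=[29]
8: 0xfc (blk 31, set 3) → MISS  vc=[29, 15]
9: 0x7a (blk 15, set 3) → VC-HIT  vc=[29, 31]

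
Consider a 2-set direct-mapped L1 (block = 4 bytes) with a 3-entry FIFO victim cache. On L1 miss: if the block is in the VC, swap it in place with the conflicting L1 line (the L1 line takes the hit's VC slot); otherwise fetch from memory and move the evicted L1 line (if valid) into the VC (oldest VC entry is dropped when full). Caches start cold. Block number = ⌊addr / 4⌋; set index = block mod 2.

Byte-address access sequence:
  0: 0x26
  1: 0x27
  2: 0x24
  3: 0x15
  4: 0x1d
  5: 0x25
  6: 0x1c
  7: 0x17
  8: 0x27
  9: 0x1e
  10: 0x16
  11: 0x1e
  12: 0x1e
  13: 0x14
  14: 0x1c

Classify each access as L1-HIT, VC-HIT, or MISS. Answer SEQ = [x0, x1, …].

#0 0x26→b9/s1 MISS; vc=[]
#1 0x27→b9/s1 L1-HIT; vc=[]
#2 0x24→b9/s1 L1-HIT; vc=[]
#3 0x15→b5/s1 MISS; vc=[9]
#4 0x1d→b7/s1 MISS; vc=[9,5]
#5 0x25→b9/s1 VC-HIT; vc=[7,5]
#6 0x1c→b7/s1 VC-HIT; vc=[9,5]
#7 0x17→b5/s1 VC-HIT; vc=[9,7]
#8 0x27→b9/s1 VC-HIT; vc=[5,7]
#9 0x1e→b7/s1 VC-HIT; vc=[5,9]
#10 0x16→b5/s1 VC-HIT; vc=[7,9]
#11 0x1e→b7/s1 VC-HIT; vc=[5,9]
#12 0x1e→b7/s1 L1-HIT; vc=[5,9]
#13 0x14→b5/s1 VC-HIT; vc=[7,9]
#14 0x1c→b7/s1 VC-HIT; vc=[5,9]

SEQ = [MISS, L1-HIT, L1-HIT, MISS, MISS, VC-HIT, VC-HIT, VC-HIT, VC-HIT, VC-HIT, VC-HIT, VC-HIT, L1-HIT, VC-HIT, VC-HIT]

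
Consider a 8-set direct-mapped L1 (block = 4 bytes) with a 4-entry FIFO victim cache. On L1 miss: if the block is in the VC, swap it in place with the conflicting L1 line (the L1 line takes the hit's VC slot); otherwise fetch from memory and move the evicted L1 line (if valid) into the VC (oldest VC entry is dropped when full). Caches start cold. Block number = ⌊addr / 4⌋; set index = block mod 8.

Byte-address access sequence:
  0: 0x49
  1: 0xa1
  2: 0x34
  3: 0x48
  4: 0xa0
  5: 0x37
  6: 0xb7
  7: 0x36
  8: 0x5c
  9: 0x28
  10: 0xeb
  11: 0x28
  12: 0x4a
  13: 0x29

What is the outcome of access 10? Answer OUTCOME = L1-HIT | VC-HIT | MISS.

OUTCOME = MISS

#0 0x49→b18/s2 MISS; vc=[]
#1 0xa1→b40/s0 MISS; vc=[]
#2 0x34→b13/s5 MISS; vc=[]
#3 0x48→b18/s2 L1-HIT; vc=[]
#4 0xa0→b40/s0 L1-HIT; vc=[]
#5 0x37→b13/s5 L1-HIT; vc=[]
#6 0xb7→b45/s5 MISS; vc=[13]
#7 0x36→b13/s5 VC-HIT; vc=[45]
#8 0x5c→b23/s7 MISS; vc=[45]
#9 0x28→b10/s2 MISS; vc=[45,18]
#10 0xeb→b58/s2 MISS; vc=[45,18,10]
#11 0x28→b10/s2 VC-HIT; vc=[45,18,58]
#12 0x4a→b18/s2 VC-HIT; vc=[45,10,58]
#13 0x29→b10/s2 VC-HIT; vc=[45,18,58]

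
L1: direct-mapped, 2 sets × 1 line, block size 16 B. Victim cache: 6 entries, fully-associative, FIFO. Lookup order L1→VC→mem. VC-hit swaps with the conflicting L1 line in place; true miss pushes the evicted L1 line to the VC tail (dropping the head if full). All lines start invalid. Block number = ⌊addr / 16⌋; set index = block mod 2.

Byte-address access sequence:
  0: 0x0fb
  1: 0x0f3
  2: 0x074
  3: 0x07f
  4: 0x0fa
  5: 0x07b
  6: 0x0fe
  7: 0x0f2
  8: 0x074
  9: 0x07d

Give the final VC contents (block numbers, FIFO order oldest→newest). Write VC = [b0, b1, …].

VC = [15]

  [0] addr=0xfb blk=15 s=1: MISS | VC []
  [1] addr=0xf3 blk=15 s=1: L1-HIT | VC []
  [2] addr=0x74 blk=7 s=1: MISS | VC [15]
  [3] addr=0x7f blk=7 s=1: L1-HIT | VC [15]
  [4] addr=0xfa blk=15 s=1: VC-HIT | VC [7]
  [5] addr=0x7b blk=7 s=1: VC-HIT | VC [15]
  [6] addr=0xfe blk=15 s=1: VC-HIT | VC [7]
  [7] addr=0xf2 blk=15 s=1: L1-HIT | VC [7]
  [8] addr=0x74 blk=7 s=1: VC-HIT | VC [15]
  [9] addr=0x7d blk=7 s=1: L1-HIT | VC [15]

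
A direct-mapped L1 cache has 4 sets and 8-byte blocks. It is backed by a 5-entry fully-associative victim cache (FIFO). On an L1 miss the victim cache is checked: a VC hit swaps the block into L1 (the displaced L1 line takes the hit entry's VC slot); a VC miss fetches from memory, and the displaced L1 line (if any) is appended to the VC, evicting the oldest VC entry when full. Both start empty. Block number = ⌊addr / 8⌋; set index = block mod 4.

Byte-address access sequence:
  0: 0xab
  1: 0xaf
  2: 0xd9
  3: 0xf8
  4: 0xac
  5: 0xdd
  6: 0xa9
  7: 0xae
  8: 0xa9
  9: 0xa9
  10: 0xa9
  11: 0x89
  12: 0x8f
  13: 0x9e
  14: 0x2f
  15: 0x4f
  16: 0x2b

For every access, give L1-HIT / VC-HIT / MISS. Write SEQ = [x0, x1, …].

#0 0xab→b21/s1 MISS; vc=[]
#1 0xaf→b21/s1 L1-HIT; vc=[]
#2 0xd9→b27/s3 MISS; vc=[]
#3 0xf8→b31/s3 MISS; vc=[27]
#4 0xac→b21/s1 L1-HIT; vc=[27]
#5 0xdd→b27/s3 VC-HIT; vc=[31]
#6 0xa9→b21/s1 L1-HIT; vc=[31]
#7 0xae→b21/s1 L1-HIT; vc=[31]
#8 0xa9→b21/s1 L1-HIT; vc=[31]
#9 0xa9→b21/s1 L1-HIT; vc=[31]
#10 0xa9→b21/s1 L1-HIT; vc=[31]
#11 0x89→b17/s1 MISS; vc=[31,21]
#12 0x8f→b17/s1 L1-HIT; vc=[31,21]
#13 0x9e→b19/s3 MISS; vc=[31,21,27]
#14 0x2f→b5/s1 MISS; vc=[31,21,27,17]
#15 0x4f→b9/s1 MISS; vc=[31,21,27,17,5]
#16 0x2b→b5/s1 VC-HIT; vc=[31,21,27,17,9]

SEQ = [MISS, L1-HIT, MISS, MISS, L1-HIT, VC-HIT, L1-HIT, L1-HIT, L1-HIT, L1-HIT, L1-HIT, MISS, L1-HIT, MISS, MISS, MISS, VC-HIT]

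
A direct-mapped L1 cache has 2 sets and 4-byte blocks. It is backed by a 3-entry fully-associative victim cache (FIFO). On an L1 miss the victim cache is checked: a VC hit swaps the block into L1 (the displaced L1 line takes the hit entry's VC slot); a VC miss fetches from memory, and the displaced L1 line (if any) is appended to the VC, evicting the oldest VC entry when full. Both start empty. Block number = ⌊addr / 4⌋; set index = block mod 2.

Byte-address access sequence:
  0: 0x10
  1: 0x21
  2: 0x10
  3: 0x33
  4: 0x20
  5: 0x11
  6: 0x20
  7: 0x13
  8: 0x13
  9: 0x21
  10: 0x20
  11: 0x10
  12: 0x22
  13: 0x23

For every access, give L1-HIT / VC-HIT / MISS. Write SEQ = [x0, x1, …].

#0 0x10→b4/s0 MISS; vc=[]
#1 0x21→b8/s0 MISS; vc=[4]
#2 0x10→b4/s0 VC-HIT; vc=[8]
#3 0x33→b12/s0 MISS; vc=[8,4]
#4 0x20→b8/s0 VC-HIT; vc=[12,4]
#5 0x11→b4/s0 VC-HIT; vc=[12,8]
#6 0x20→b8/s0 VC-HIT; vc=[12,4]
#7 0x13→b4/s0 VC-HIT; vc=[12,8]
#8 0x13→b4/s0 L1-HIT; vc=[12,8]
#9 0x21→b8/s0 VC-HIT; vc=[12,4]
#10 0x20→b8/s0 L1-HIT; vc=[12,4]
#11 0x10→b4/s0 VC-HIT; vc=[12,8]
#12 0x22→b8/s0 VC-HIT; vc=[12,4]
#13 0x23→b8/s0 L1-HIT; vc=[12,4]

SEQ = [MISS, MISS, VC-HIT, MISS, VC-HIT, VC-HIT, VC-HIT, VC-HIT, L1-HIT, VC-HIT, L1-HIT, VC-HIT, VC-HIT, L1-HIT]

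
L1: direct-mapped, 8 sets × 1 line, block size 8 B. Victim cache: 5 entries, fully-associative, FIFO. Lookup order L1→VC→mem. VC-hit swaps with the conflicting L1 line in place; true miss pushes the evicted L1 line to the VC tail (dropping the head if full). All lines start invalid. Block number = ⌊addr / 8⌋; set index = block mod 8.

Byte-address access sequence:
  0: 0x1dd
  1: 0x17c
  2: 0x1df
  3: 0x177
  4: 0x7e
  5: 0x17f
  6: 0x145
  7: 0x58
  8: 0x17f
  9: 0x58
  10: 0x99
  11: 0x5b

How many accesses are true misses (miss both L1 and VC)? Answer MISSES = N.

MISSES = 7

#0 0x1dd→b59/s3 MISS; vc=[]
#1 0x17c→b47/s7 MISS; vc=[]
#2 0x1df→b59/s3 L1-HIT; vc=[]
#3 0x177→b46/s6 MISS; vc=[]
#4 0x7e→b15/s7 MISS; vc=[47]
#5 0x17f→b47/s7 VC-HIT; vc=[15]
#6 0x145→b40/s0 MISS; vc=[15]
#7 0x58→b11/s3 MISS; vc=[15,59]
#8 0x17f→b47/s7 L1-HIT; vc=[15,59]
#9 0x58→b11/s3 L1-HIT; vc=[15,59]
#10 0x99→b19/s3 MISS; vc=[15,59,11]
#11 0x5b→b11/s3 VC-HIT; vc=[15,59,19]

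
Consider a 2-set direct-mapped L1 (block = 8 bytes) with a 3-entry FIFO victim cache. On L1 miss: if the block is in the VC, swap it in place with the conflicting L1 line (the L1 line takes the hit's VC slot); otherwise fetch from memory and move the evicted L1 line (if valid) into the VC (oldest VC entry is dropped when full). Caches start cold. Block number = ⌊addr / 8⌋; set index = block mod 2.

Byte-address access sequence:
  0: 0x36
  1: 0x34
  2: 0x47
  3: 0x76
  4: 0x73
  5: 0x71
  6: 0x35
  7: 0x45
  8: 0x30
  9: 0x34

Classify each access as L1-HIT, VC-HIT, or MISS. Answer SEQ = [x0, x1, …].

SEQ = [MISS, L1-HIT, MISS, MISS, L1-HIT, L1-HIT, VC-HIT, VC-HIT, VC-HIT, L1-HIT]

#0 0x36→b6/s0 MISS; vc=[]
#1 0x34→b6/s0 L1-HIT; vc=[]
#2 0x47→b8/s0 MISS; vc=[6]
#3 0x76→b14/s0 MISS; vc=[6,8]
#4 0x73→b14/s0 L1-HIT; vc=[6,8]
#5 0x71→b14/s0 L1-HIT; vc=[6,8]
#6 0x35→b6/s0 VC-HIT; vc=[14,8]
#7 0x45→b8/s0 VC-HIT; vc=[14,6]
#8 0x30→b6/s0 VC-HIT; vc=[14,8]
#9 0x34→b6/s0 L1-HIT; vc=[14,8]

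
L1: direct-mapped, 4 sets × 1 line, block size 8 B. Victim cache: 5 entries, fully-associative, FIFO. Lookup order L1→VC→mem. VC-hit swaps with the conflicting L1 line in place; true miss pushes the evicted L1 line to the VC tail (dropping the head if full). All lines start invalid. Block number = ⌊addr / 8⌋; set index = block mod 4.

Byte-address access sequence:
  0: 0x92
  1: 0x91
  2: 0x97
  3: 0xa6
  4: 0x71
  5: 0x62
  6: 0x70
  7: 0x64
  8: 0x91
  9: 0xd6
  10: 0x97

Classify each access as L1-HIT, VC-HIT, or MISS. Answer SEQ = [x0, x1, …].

SEQ = [MISS, L1-HIT, L1-HIT, MISS, MISS, MISS, L1-HIT, L1-HIT, VC-HIT, MISS, VC-HIT]

#0 0x92→b18/s2 MISS; vc=[]
#1 0x91→b18/s2 L1-HIT; vc=[]
#2 0x97→b18/s2 L1-HIT; vc=[]
#3 0xa6→b20/s0 MISS; vc=[]
#4 0x71→b14/s2 MISS; vc=[18]
#5 0x62→b12/s0 MISS; vc=[18,20]
#6 0x70→b14/s2 L1-HIT; vc=[18,20]
#7 0x64→b12/s0 L1-HIT; vc=[18,20]
#8 0x91→b18/s2 VC-HIT; vc=[14,20]
#9 0xd6→b26/s2 MISS; vc=[14,20,18]
#10 0x97→b18/s2 VC-HIT; vc=[14,20,26]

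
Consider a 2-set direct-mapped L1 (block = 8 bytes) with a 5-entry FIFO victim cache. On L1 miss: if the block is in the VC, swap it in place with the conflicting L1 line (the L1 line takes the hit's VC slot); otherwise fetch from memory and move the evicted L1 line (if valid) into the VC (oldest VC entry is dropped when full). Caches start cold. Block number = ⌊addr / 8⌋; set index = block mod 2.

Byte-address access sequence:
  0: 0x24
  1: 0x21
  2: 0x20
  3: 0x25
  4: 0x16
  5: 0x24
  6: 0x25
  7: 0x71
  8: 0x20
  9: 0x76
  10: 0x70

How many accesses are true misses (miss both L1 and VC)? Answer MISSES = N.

0: 0x24 (blk 4, set 0) → MISS  vc=[]
1: 0x21 (blk 4, set 0) → L1-HIT  vc=[]
2: 0x20 (blk 4, set 0) → L1-HIT  vc=[]
3: 0x25 (blk 4, set 0) → L1-HIT  vc=[]
4: 0x16 (blk 2, set 0) → MISS  vc=[4]
5: 0x24 (blk 4, set 0) → VC-HIT  vc=[2]
6: 0x25 (blk 4, set 0) → L1-HIT  vc=[2]
7: 0x71 (blk 14, set 0) → MISS  vc=[2, 4]
8: 0x20 (blk 4, set 0) → VC-HIT  vc=[2, 14]
9: 0x76 (blk 14, set 0) → VC-HIT  vc=[2, 4]
10: 0x70 (blk 14, set 0) → L1-HIT  vc=[2, 4]

MISSES = 3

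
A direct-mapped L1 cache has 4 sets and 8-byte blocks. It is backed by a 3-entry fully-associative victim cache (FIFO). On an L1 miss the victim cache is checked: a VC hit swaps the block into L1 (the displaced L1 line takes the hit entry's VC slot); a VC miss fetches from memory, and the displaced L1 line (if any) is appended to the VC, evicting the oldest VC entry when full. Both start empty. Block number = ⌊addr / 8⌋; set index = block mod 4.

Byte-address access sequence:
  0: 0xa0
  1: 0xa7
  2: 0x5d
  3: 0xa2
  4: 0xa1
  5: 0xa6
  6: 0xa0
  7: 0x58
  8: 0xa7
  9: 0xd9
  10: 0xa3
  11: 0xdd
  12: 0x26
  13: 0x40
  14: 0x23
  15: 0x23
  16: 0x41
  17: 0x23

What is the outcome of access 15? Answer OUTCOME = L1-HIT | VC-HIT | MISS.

#0 0xa0→b20/s0 MISS; vc=[]
#1 0xa7→b20/s0 L1-HIT; vc=[]
#2 0x5d→b11/s3 MISS; vc=[]
#3 0xa2→b20/s0 L1-HIT; vc=[]
#4 0xa1→b20/s0 L1-HIT; vc=[]
#5 0xa6→b20/s0 L1-HIT; vc=[]
#6 0xa0→b20/s0 L1-HIT; vc=[]
#7 0x58→b11/s3 L1-HIT; vc=[]
#8 0xa7→b20/s0 L1-HIT; vc=[]
#9 0xd9→b27/s3 MISS; vc=[11]
#10 0xa3→b20/s0 L1-HIT; vc=[11]
#11 0xdd→b27/s3 L1-HIT; vc=[11]
#12 0x26→b4/s0 MISS; vc=[11,20]
#13 0x40→b8/s0 MISS; vc=[11,20,4]
#14 0x23→b4/s0 VC-HIT; vc=[11,20,8]
#15 0x23→b4/s0 L1-HIT; vc=[11,20,8]
#16 0x41→b8/s0 VC-HIT; vc=[11,20,4]
#17 0x23→b4/s0 VC-HIT; vc=[11,20,8]

OUTCOME = L1-HIT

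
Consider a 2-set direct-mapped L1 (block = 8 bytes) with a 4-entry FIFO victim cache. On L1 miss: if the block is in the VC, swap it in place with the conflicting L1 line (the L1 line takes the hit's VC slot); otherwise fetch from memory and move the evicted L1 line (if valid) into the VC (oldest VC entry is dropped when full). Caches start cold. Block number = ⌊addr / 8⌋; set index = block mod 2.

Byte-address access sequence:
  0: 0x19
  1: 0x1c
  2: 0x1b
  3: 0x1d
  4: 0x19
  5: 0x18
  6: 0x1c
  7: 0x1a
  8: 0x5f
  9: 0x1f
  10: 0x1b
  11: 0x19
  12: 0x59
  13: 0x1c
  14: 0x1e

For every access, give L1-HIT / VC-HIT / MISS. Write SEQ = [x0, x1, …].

SEQ = [MISS, L1-HIT, L1-HIT, L1-HIT, L1-HIT, L1-HIT, L1-HIT, L1-HIT, MISS, VC-HIT, L1-HIT, L1-HIT, VC-HIT, VC-HIT, L1-HIT]

0: 0x19 (blk 3, set 1) → MISS  vc=[]
1: 0x1c (blk 3, set 1) → L1-HIT  vc=[]
2: 0x1b (blk 3, set 1) → L1-HIT  vc=[]
3: 0x1d (blk 3, set 1) → L1-HIT  vc=[]
4: 0x19 (blk 3, set 1) → L1-HIT  vc=[]
5: 0x18 (blk 3, set 1) → L1-HIT  vc=[]
6: 0x1c (blk 3, set 1) → L1-HIT  vc=[]
7: 0x1a (blk 3, set 1) → L1-HIT  vc=[]
8: 0x5f (blk 11, set 1) → MISS  vc=[3]
9: 0x1f (blk 3, set 1) → VC-HIT  vc=[11]
10: 0x1b (blk 3, set 1) → L1-HIT  vc=[11]
11: 0x19 (blk 3, set 1) → L1-HIT  vc=[11]
12: 0x59 (blk 11, set 1) → VC-HIT  vc=[3]
13: 0x1c (blk 3, set 1) → VC-HIT  vc=[11]
14: 0x1e (blk 3, set 1) → L1-HIT  vc=[11]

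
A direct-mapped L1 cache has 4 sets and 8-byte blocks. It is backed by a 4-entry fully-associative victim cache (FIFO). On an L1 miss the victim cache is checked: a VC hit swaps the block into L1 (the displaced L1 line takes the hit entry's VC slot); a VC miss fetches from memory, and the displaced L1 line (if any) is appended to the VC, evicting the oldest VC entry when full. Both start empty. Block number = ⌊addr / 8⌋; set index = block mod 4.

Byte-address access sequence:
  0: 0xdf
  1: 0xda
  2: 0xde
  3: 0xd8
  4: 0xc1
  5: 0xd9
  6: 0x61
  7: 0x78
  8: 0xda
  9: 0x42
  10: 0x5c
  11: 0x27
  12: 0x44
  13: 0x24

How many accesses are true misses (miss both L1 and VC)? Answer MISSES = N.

0: 0xdf (blk 27, set 3) → MISS  vc=[]
1: 0xda (blk 27, set 3) → L1-HIT  vc=[]
2: 0xde (blk 27, set 3) → L1-HIT  vc=[]
3: 0xd8 (blk 27, set 3) → L1-HIT  vc=[]
4: 0xc1 (blk 24, set 0) → MISS  vc=[]
5: 0xd9 (blk 27, set 3) → L1-HIT  vc=[]
6: 0x61 (blk 12, set 0) → MISS  vc=[24]
7: 0x78 (blk 15, set 3) → MISS  vc=[24, 27]
8: 0xda (blk 27, set 3) → VC-HIT  vc=[24, 15]
9: 0x42 (blk 8, set 0) → MISS  vc=[24, 15, 12]
10: 0x5c (blk 11, set 3) → MISS  vc=[24, 15, 12, 27]
11: 0x27 (blk 4, set 0) → MISS  vc=[15, 12, 27, 8]
12: 0x44 (blk 8, set 0) → VC-HIT  vc=[15, 12, 27, 4]
13: 0x24 (blk 4, set 0) → VC-HIT  vc=[15, 12, 27, 8]

MISSES = 7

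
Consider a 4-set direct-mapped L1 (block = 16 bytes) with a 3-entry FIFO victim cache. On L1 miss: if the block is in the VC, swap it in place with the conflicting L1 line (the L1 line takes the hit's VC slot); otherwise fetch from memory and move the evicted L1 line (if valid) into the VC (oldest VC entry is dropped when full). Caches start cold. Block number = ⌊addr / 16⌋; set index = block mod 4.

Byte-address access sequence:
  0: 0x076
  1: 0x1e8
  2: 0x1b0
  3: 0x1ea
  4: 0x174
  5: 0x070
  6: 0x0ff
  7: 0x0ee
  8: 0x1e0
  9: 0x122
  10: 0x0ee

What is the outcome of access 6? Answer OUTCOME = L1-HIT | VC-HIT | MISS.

OUTCOME = MISS

0: 0x76 (blk 7, set 3) → MISS  vc=[]
1: 0x1e8 (blk 30, set 2) → MISS  vc=[]
2: 0x1b0 (blk 27, set 3) → MISS  vc=[7]
3: 0x1ea (blk 30, set 2) → L1-HIT  vc=[7]
4: 0x174 (blk 23, set 3) → MISS  vc=[7, 27]
5: 0x70 (blk 7, set 3) → VC-HIT  vc=[23, 27]
6: 0xff (blk 15, set 3) → MISS  vc=[23, 27, 7]
7: 0xee (blk 14, set 2) → MISS  vc=[27, 7, 30]
8: 0x1e0 (blk 30, set 2) → VC-HIT  vc=[27, 7, 14]
9: 0x122 (blk 18, set 2) → MISS  vc=[7, 14, 30]
10: 0xee (blk 14, set 2) → VC-HIT  vc=[7, 18, 30]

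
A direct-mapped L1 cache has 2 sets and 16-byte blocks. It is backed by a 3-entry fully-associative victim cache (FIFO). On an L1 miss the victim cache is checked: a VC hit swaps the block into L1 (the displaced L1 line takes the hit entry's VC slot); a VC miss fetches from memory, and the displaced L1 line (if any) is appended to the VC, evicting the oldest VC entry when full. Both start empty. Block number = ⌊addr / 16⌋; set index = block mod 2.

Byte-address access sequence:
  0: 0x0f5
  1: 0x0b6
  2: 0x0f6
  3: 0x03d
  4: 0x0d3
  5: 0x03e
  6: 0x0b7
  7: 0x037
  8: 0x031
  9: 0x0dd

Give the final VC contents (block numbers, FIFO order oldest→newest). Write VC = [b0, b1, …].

VC = [11, 15, 3]

  [0] addr=0xf5 blk=15 s=1: MISS | VC []
  [1] addr=0xb6 blk=11 s=1: MISS | VC [15]
  [2] addr=0xf6 blk=15 s=1: VC-HIT | VC [11]
  [3] addr=0x3d blk=3 s=1: MISS | VC [11, 15]
  [4] addr=0xd3 blk=13 s=1: MISS | VC [11, 15, 3]
  [5] addr=0x3e blk=3 s=1: VC-HIT | VC [11, 15, 13]
  [6] addr=0xb7 blk=11 s=1: VC-HIT | VC [3, 15, 13]
  [7] addr=0x37 blk=3 s=1: VC-HIT | VC [11, 15, 13]
  [8] addr=0x31 blk=3 s=1: L1-HIT | VC [11, 15, 13]
  [9] addr=0xdd blk=13 s=1: VC-HIT | VC [11, 15, 3]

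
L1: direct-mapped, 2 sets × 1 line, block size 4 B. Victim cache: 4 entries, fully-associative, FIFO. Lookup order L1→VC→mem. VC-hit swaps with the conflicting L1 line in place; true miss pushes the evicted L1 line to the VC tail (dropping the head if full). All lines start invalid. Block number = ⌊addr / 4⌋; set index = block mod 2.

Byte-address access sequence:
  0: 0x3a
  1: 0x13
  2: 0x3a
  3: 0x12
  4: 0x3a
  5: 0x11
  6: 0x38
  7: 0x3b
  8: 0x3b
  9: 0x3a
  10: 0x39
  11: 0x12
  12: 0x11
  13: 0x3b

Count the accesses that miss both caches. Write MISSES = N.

MISSES = 2

  [0] addr=0x3a blk=14 s=0: MISS | VC []
  [1] addr=0x13 blk=4 s=0: MISS | VC [14]
  [2] addr=0x3a blk=14 s=0: VC-HIT | VC [4]
  [3] addr=0x12 blk=4 s=0: VC-HIT | VC [14]
  [4] addr=0x3a blk=14 s=0: VC-HIT | VC [4]
  [5] addr=0x11 blk=4 s=0: VC-HIT | VC [14]
  [6] addr=0x38 blk=14 s=0: VC-HIT | VC [4]
  [7] addr=0x3b blk=14 s=0: L1-HIT | VC [4]
  [8] addr=0x3b blk=14 s=0: L1-HIT | VC [4]
  [9] addr=0x3a blk=14 s=0: L1-HIT | VC [4]
  [10] addr=0x39 blk=14 s=0: L1-HIT | VC [4]
  [11] addr=0x12 blk=4 s=0: VC-HIT | VC [14]
  [12] addr=0x11 blk=4 s=0: L1-HIT | VC [14]
  [13] addr=0x3b blk=14 s=0: VC-HIT | VC [4]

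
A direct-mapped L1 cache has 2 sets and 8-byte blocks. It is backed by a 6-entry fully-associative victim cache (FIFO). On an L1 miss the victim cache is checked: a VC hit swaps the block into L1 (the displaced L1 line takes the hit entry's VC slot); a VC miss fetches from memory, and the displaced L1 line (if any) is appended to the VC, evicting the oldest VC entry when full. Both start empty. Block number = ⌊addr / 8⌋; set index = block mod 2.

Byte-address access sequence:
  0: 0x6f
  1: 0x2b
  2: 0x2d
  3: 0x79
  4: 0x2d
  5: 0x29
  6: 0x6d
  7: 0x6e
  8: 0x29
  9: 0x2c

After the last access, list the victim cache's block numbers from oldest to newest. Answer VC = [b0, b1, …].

VC = [13, 15]

  [0] addr=0x6f blk=13 s=1: MISS | VC []
  [1] addr=0x2b blk=5 s=1: MISS | VC [13]
  [2] addr=0x2d blk=5 s=1: L1-HIT | VC [13]
  [3] addr=0x79 blk=15 s=1: MISS | VC [13, 5]
  [4] addr=0x2d blk=5 s=1: VC-HIT | VC [13, 15]
  [5] addr=0x29 blk=5 s=1: L1-HIT | VC [13, 15]
  [6] addr=0x6d blk=13 s=1: VC-HIT | VC [5, 15]
  [7] addr=0x6e blk=13 s=1: L1-HIT | VC [5, 15]
  [8] addr=0x29 blk=5 s=1: VC-HIT | VC [13, 15]
  [9] addr=0x2c blk=5 s=1: L1-HIT | VC [13, 15]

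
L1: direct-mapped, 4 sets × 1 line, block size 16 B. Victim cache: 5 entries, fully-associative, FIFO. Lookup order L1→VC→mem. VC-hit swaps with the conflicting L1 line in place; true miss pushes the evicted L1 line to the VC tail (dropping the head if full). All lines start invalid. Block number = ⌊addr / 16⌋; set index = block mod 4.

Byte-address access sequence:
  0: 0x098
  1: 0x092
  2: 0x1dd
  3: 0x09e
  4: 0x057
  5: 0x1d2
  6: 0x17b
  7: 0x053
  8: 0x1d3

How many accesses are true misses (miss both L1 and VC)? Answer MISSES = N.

MISSES = 4

#0 0x98→b9/s1 MISS; vc=[]
#1 0x92→b9/s1 L1-HIT; vc=[]
#2 0x1dd→b29/s1 MISS; vc=[9]
#3 0x9e→b9/s1 VC-HIT; vc=[29]
#4 0x57→b5/s1 MISS; vc=[29,9]
#5 0x1d2→b29/s1 VC-HIT; vc=[5,9]
#6 0x17b→b23/s3 MISS; vc=[5,9]
#7 0x53→b5/s1 VC-HIT; vc=[29,9]
#8 0x1d3→b29/s1 VC-HIT; vc=[5,9]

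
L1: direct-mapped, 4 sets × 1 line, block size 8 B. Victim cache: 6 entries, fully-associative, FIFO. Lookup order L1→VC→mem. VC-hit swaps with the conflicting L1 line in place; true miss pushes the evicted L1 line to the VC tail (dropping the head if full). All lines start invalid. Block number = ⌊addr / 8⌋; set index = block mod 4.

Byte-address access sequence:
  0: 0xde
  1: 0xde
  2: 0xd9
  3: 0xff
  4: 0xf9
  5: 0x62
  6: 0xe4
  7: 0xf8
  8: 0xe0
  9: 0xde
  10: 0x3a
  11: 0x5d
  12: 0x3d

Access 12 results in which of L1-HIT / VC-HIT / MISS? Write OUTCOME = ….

#0 0xde→b27/s3 MISS; vc=[]
#1 0xde→b27/s3 L1-HIT; vc=[]
#2 0xd9→b27/s3 L1-HIT; vc=[]
#3 0xff→b31/s3 MISS; vc=[27]
#4 0xf9→b31/s3 L1-HIT; vc=[27]
#5 0x62→b12/s0 MISS; vc=[27]
#6 0xe4→b28/s0 MISS; vc=[27,12]
#7 0xf8→b31/s3 L1-HIT; vc=[27,12]
#8 0xe0→b28/s0 L1-HIT; vc=[27,12]
#9 0xde→b27/s3 VC-HIT; vc=[31,12]
#10 0x3a→b7/s3 MISS; vc=[31,12,27]
#11 0x5d→b11/s3 MISS; vc=[31,12,27,7]
#12 0x3d→b7/s3 VC-HIT; vc=[31,12,27,11]

OUTCOME = VC-HIT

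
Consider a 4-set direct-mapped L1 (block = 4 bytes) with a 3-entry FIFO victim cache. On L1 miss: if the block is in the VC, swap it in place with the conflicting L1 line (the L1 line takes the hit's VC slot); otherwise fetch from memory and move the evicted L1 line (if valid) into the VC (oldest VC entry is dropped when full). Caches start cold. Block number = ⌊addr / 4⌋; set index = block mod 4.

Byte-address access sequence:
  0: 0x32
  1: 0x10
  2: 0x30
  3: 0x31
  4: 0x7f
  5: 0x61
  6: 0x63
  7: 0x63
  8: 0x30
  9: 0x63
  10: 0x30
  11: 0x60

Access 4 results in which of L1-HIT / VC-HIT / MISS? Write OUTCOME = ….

  [0] addr=0x32 blk=12 s=0: MISS | VC []
  [1] addr=0x10 blk=4 s=0: MISS | VC [12]
  [2] addr=0x30 blk=12 s=0: VC-HIT | VC [4]
  [3] addr=0x31 blk=12 s=0: L1-HIT | VC [4]
  [4] addr=0x7f blk=31 s=3: MISS | VC [4]
  [5] addr=0x61 blk=24 s=0: MISS | VC [4, 12]
  [6] addr=0x63 blk=24 s=0: L1-HIT | VC [4, 12]
  [7] addr=0x63 blk=24 s=0: L1-HIT | VC [4, 12]
  [8] addr=0x30 blk=12 s=0: VC-HIT | VC [4, 24]
  [9] addr=0x63 blk=24 s=0: VC-HIT | VC [4, 12]
  [10] addr=0x30 blk=12 s=0: VC-HIT | VC [4, 24]
  [11] addr=0x60 blk=24 s=0: VC-HIT | VC [4, 12]

OUTCOME = MISS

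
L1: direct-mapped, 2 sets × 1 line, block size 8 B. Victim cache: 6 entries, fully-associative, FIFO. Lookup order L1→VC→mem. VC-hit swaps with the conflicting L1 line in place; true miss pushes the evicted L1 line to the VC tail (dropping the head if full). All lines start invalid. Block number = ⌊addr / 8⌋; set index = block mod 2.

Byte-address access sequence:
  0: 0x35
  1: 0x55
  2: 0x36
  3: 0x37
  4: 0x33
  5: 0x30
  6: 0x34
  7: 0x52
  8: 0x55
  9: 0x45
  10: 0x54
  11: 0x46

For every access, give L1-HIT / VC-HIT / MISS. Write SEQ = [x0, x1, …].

SEQ = [MISS, MISS, VC-HIT, L1-HIT, L1-HIT, L1-HIT, L1-HIT, VC-HIT, L1-HIT, MISS, VC-HIT, VC-HIT]

#0 0x35→b6/s0 MISS; vc=[]
#1 0x55→b10/s0 MISS; vc=[6]
#2 0x36→b6/s0 VC-HIT; vc=[10]
#3 0x37→b6/s0 L1-HIT; vc=[10]
#4 0x33→b6/s0 L1-HIT; vc=[10]
#5 0x30→b6/s0 L1-HIT; vc=[10]
#6 0x34→b6/s0 L1-HIT; vc=[10]
#7 0x52→b10/s0 VC-HIT; vc=[6]
#8 0x55→b10/s0 L1-HIT; vc=[6]
#9 0x45→b8/s0 MISS; vc=[6,10]
#10 0x54→b10/s0 VC-HIT; vc=[6,8]
#11 0x46→b8/s0 VC-HIT; vc=[6,10]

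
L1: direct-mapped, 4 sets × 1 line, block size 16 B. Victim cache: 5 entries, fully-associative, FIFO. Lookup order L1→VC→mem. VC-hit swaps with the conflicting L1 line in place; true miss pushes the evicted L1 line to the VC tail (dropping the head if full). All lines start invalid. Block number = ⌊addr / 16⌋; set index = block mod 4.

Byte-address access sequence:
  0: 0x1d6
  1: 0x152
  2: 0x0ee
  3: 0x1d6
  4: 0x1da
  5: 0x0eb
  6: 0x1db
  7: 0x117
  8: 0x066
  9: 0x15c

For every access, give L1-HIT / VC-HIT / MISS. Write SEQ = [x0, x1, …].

SEQ = [MISS, MISS, MISS, VC-HIT, L1-HIT, L1-HIT, L1-HIT, MISS, MISS, VC-HIT]

  [0] addr=0x1d6 blk=29 s=1: MISS | VC []
  [1] addr=0x152 blk=21 s=1: MISS | VC [29]
  [2] addr=0xee blk=14 s=2: MISS | VC [29]
  [3] addr=0x1d6 blk=29 s=1: VC-HIT | VC [21]
  [4] addr=0x1da blk=29 s=1: L1-HIT | VC [21]
  [5] addr=0xeb blk=14 s=2: L1-HIT | VC [21]
  [6] addr=0x1db blk=29 s=1: L1-HIT | VC [21]
  [7] addr=0x117 blk=17 s=1: MISS | VC [21, 29]
  [8] addr=0x66 blk=6 s=2: MISS | VC [21, 29, 14]
  [9] addr=0x15c blk=21 s=1: VC-HIT | VC [17, 29, 14]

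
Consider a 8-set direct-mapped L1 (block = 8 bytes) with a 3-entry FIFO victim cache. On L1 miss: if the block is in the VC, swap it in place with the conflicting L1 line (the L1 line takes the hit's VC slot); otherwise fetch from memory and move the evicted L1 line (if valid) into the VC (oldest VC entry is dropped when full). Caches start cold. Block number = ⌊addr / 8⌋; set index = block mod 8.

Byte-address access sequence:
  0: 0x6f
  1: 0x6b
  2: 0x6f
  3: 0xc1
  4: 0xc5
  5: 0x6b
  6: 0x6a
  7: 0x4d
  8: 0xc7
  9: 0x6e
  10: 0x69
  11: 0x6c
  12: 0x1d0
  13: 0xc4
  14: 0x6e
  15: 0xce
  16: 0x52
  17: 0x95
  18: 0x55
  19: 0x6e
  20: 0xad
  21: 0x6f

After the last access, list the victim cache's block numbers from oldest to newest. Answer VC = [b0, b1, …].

  [0] addr=0x6f blk=13 s=5: MISS | VC []
  [1] addr=0x6b blk=13 s=5: L1-HIT | VC []
  [2] addr=0x6f blk=13 s=5: L1-HIT | VC []
  [3] addr=0xc1 blk=24 s=0: MISS | VC []
  [4] addr=0xc5 blk=24 s=0: L1-HIT | VC []
  [5] addr=0x6b blk=13 s=5: L1-HIT | VC []
  [6] addr=0x6a blk=13 s=5: L1-HIT | VC []
  [7] addr=0x4d blk=9 s=1: MISS | VC []
  [8] addr=0xc7 blk=24 s=0: L1-HIT | VC []
  [9] addr=0x6e blk=13 s=5: L1-HIT | VC []
  [10] addr=0x69 blk=13 s=5: L1-HIT | VC []
  [11] addr=0x6c blk=13 s=5: L1-HIT | VC []
  [12] addr=0x1d0 blk=58 s=2: MISS | VC []
  [13] addr=0xc4 blk=24 s=0: L1-HIT | VC []
  [14] addr=0x6e blk=13 s=5: L1-HIT | VC []
  [15] addr=0xce blk=25 s=1: MISS | VC [9]
  [16] addr=0x52 blk=10 s=2: MISS | VC [9, 58]
  [17] addr=0x95 blk=18 s=2: MISS | VC [9, 58, 10]
  [18] addr=0x55 blk=10 s=2: VC-HIT | VC [9, 58, 18]
  [19] addr=0x6e blk=13 s=5: L1-HIT | VC [9, 58, 18]
  [20] addr=0xad blk=21 s=5: MISS | VC [58, 18, 13]
  [21] addr=0x6f blk=13 s=5: VC-HIT | VC [58, 18, 21]

VC = [58, 18, 21]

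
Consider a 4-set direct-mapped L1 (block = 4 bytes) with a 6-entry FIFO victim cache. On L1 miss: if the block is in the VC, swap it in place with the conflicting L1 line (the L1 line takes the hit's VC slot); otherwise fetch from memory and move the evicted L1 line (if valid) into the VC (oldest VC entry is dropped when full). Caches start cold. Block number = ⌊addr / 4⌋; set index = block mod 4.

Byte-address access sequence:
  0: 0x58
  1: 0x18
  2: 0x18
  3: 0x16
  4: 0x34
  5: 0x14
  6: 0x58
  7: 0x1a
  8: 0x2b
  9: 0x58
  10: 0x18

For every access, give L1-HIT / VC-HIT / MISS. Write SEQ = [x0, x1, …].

0: 0x58 (blk 22, set 2) → MISS  vc=[]
1: 0x18 (blk 6, set 2) → MISS  vc=[22]
2: 0x18 (blk 6, set 2) → L1-HIT  vc=[22]
3: 0x16 (blk 5, set 1) → MISS  vc=[22]
4: 0x34 (blk 13, set 1) → MISS  vc=[22, 5]
5: 0x14 (blk 5, set 1) → VC-HIT  vc=[22, 13]
6: 0x58 (blk 22, set 2) → VC-HIT  vc=[6, 13]
7: 0x1a (blk 6, set 2) → VC-HIT  vc=[22, 13]
8: 0x2b (blk 10, set 2) → MISS  vc=[22, 13, 6]
9: 0x58 (blk 22, set 2) → VC-HIT  vc=[10, 13, 6]
10: 0x18 (blk 6, set 2) → VC-HIT  vc=[10, 13, 22]

SEQ = [MISS, MISS, L1-HIT, MISS, MISS, VC-HIT, VC-HIT, VC-HIT, MISS, VC-HIT, VC-HIT]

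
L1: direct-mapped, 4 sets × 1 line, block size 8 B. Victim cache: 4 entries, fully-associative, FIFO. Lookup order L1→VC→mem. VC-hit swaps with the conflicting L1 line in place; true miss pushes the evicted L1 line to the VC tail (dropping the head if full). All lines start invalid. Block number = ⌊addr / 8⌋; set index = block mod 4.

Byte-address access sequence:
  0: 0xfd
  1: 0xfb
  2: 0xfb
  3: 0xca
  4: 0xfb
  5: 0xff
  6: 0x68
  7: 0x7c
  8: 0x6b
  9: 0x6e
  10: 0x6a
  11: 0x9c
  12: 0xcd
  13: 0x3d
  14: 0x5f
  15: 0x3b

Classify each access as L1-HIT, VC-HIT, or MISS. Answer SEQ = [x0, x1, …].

SEQ = [MISS, L1-HIT, L1-HIT, MISS, L1-HIT, L1-HIT, MISS, MISS, L1-HIT, L1-HIT, L1-HIT, MISS, VC-HIT, MISS, MISS, VC-HIT]

0: 0xfd (blk 31, set 3) → MISS  vc=[]
1: 0xfb (blk 31, set 3) → L1-HIT  vc=[]
2: 0xfb (blk 31, set 3) → L1-HIT  vc=[]
3: 0xca (blk 25, set 1) → MISS  vc=[]
4: 0xfb (blk 31, set 3) → L1-HIT  vc=[]
5: 0xff (blk 31, set 3) → L1-HIT  vc=[]
6: 0x68 (blk 13, set 1) → MISS  vc=[25]
7: 0x7c (blk 15, set 3) → MISS  vc=[25, 31]
8: 0x6b (blk 13, set 1) → L1-HIT  vc=[25, 31]
9: 0x6e (blk 13, set 1) → L1-HIT  vc=[25, 31]
10: 0x6a (blk 13, set 1) → L1-HIT  vc=[25, 31]
11: 0x9c (blk 19, set 3) → MISS  vc=[25, 31, 15]
12: 0xcd (blk 25, set 1) → VC-HIT  vc=[13, 31, 15]
13: 0x3d (blk 7, set 3) → MISS  vc=[13, 31, 15, 19]
14: 0x5f (blk 11, set 3) → MISS  vc=[31, 15, 19, 7]
15: 0x3b (blk 7, set 3) → VC-HIT  vc=[31, 15, 19, 11]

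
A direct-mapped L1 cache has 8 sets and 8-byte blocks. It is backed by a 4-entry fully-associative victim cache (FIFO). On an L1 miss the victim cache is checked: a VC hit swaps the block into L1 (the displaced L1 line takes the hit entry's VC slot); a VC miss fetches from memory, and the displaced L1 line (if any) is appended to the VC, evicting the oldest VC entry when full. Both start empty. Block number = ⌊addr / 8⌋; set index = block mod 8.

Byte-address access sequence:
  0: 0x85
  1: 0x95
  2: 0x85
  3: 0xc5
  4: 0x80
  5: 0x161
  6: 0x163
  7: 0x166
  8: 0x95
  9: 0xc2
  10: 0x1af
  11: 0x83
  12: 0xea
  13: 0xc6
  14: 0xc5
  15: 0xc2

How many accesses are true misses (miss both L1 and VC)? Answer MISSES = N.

0: 0x85 (blk 16, set 0) → MISS  vc=[]
1: 0x95 (blk 18, set 2) → MISS  vc=[]
2: 0x85 (blk 16, set 0) → L1-HIT  vc=[]
3: 0xc5 (blk 24, set 0) → MISS  vc=[16]
4: 0x80 (blk 16, set 0) → VC-HIT  vc=[24]
5: 0x161 (blk 44, set 4) → MISS  vc=[24]
6: 0x163 (blk 44, set 4) → L1-HIT  vc=[24]
7: 0x166 (blk 44, set 4) → L1-HIT  vc=[24]
8: 0x95 (blk 18, set 2) → L1-HIT  vc=[24]
9: 0xc2 (blk 24, set 0) → VC-HIT  vc=[16]
10: 0x1af (blk 53, set 5) → MISS  vc=[16]
11: 0x83 (blk 16, set 0) → VC-HIT  vc=[24]
12: 0xea (blk 29, set 5) → MISS  vc=[24, 53]
13: 0xc6 (blk 24, set 0) → VC-HIT  vc=[16, 53]
14: 0xc5 (blk 24, set 0) → L1-HIT  vc=[16, 53]
15: 0xc2 (blk 24, set 0) → L1-HIT  vc=[16, 53]

MISSES = 6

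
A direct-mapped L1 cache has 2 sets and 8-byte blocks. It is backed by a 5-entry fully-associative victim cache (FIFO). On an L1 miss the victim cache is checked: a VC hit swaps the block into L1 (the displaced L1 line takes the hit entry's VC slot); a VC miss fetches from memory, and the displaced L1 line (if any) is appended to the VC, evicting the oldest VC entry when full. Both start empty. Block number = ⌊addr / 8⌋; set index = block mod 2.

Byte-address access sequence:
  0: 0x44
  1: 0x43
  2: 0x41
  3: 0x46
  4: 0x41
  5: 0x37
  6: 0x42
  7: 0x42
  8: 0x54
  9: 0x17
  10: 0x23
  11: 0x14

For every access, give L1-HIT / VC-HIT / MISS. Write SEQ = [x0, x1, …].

SEQ = [MISS, L1-HIT, L1-HIT, L1-HIT, L1-HIT, MISS, VC-HIT, L1-HIT, MISS, MISS, MISS, VC-HIT]

#0 0x44→b8/s0 MISS; vc=[]
#1 0x43→b8/s0 L1-HIT; vc=[]
#2 0x41→b8/s0 L1-HIT; vc=[]
#3 0x46→b8/s0 L1-HIT; vc=[]
#4 0x41→b8/s0 L1-HIT; vc=[]
#5 0x37→b6/s0 MISS; vc=[8]
#6 0x42→b8/s0 VC-HIT; vc=[6]
#7 0x42→b8/s0 L1-HIT; vc=[6]
#8 0x54→b10/s0 MISS; vc=[6,8]
#9 0x17→b2/s0 MISS; vc=[6,8,10]
#10 0x23→b4/s0 MISS; vc=[6,8,10,2]
#11 0x14→b2/s0 VC-HIT; vc=[6,8,10,4]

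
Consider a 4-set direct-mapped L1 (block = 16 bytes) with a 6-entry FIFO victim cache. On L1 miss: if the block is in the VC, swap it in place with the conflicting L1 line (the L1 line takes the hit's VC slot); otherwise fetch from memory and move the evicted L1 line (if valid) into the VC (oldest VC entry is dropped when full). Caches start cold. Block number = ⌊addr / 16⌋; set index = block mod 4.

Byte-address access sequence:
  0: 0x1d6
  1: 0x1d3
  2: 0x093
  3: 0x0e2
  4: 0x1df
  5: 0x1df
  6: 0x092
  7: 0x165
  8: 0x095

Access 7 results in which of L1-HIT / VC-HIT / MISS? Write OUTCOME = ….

  [0] addr=0x1d6 blk=29 s=1: MISS | VC []
  [1] addr=0x1d3 blk=29 s=1: L1-HIT | VC []
  [2] addr=0x93 blk=9 s=1: MISS | VC [29]
  [3] addr=0xe2 blk=14 s=2: MISS | VC [29]
  [4] addr=0x1df blk=29 s=1: VC-HIT | VC [9]
  [5] addr=0x1df blk=29 s=1: L1-HIT | VC [9]
  [6] addr=0x92 blk=9 s=1: VC-HIT | VC [29]
  [7] addr=0x165 blk=22 s=2: MISS | VC [29, 14]
  [8] addr=0x95 blk=9 s=1: L1-HIT | VC [29, 14]

OUTCOME = MISS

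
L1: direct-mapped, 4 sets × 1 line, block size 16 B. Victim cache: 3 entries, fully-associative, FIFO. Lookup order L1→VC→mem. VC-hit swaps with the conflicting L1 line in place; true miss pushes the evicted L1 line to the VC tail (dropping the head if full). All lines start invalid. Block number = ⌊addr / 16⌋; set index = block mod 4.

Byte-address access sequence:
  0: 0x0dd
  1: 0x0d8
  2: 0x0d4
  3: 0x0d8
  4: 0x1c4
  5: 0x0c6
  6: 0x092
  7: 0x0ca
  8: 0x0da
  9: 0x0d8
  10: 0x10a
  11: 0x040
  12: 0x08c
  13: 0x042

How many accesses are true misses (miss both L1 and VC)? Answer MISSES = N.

0: 0xdd (blk 13, set 1) → MISS  vc=[]
1: 0xd8 (blk 13, set 1) → L1-HIT  vc=[]
2: 0xd4 (blk 13, set 1) → L1-HIT  vc=[]
3: 0xd8 (blk 13, set 1) → L1-HIT  vc=[]
4: 0x1c4 (blk 28, set 0) → MISS  vc=[]
5: 0xc6 (blk 12, set 0) → MISS  vc=[28]
6: 0x92 (blk 9, set 1) → MISS  vc=[28, 13]
7: 0xca (blk 12, set 0) → L1-HIT  vc=[28, 13]
8: 0xda (blk 13, set 1) → VC-HIT  vc=[28, 9]
9: 0xd8 (blk 13, set 1) → L1-HIT  vc=[28, 9]
10: 0x10a (blk 16, set 0) → MISS  vc=[28, 9, 12]
11: 0x40 (blk 4, set 0) → MISS  vc=[9, 12, 16]
12: 0x8c (blk 8, set 0) → MISS  vc=[12, 16, 4]
13: 0x42 (blk 4, set 0) → VC-HIT  vc=[12, 16, 8]

MISSES = 7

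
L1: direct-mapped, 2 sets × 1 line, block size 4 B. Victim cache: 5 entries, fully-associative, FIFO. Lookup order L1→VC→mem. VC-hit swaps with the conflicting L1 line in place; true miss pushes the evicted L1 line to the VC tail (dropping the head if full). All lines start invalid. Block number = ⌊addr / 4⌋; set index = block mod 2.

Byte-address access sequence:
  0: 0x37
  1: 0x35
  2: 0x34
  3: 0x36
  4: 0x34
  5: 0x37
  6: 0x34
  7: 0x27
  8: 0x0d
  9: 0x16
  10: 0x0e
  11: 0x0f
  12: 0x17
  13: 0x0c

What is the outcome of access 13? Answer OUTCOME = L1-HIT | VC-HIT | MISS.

0: 0x37 (blk 13, set 1) → MISS  vc=[]
1: 0x35 (blk 13, set 1) → L1-HIT  vc=[]
2: 0x34 (blk 13, set 1) → L1-HIT  vc=[]
3: 0x36 (blk 13, set 1) → L1-HIT  vc=[]
4: 0x34 (blk 13, set 1) → L1-HIT  vc=[]
5: 0x37 (blk 13, set 1) → L1-HIT  vc=[]
6: 0x34 (blk 13, set 1) → L1-HIT  vc=[]
7: 0x27 (blk 9, set 1) → MISS  vc=[13]
8: 0xd (blk 3, set 1) → MISS  vc=[13, 9]
9: 0x16 (blk 5, set 1) → MISS  vc=[13, 9, 3]
10: 0xe (blk 3, set 1) → VC-HIT  vc=[13, 9, 5]
11: 0xf (blk 3, set 1) → L1-HIT  vc=[13, 9, 5]
12: 0x17 (blk 5, set 1) → VC-HIT  vc=[13, 9, 3]
13: 0xc (blk 3, set 1) → VC-HIT  vc=[13, 9, 5]

OUTCOME = VC-HIT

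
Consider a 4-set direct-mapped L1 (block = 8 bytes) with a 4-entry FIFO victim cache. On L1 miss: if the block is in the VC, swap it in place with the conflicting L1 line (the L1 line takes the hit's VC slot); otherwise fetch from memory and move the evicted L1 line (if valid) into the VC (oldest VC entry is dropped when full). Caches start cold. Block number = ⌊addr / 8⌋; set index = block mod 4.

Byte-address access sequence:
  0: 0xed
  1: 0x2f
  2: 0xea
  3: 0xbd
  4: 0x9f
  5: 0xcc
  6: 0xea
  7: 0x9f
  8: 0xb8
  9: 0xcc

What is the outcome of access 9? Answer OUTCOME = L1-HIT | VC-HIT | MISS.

#0 0xed→b29/s1 MISS; vc=[]
#1 0x2f→b5/s1 MISS; vc=[29]
#2 0xea→b29/s1 VC-HIT; vc=[5]
#3 0xbd→b23/s3 MISS; vc=[5]
#4 0x9f→b19/s3 MISS; vc=[5,23]
#5 0xcc→b25/s1 MISS; vc=[5,23,29]
#6 0xea→b29/s1 VC-HIT; vc=[5,23,25]
#7 0x9f→b19/s3 L1-HIT; vc=[5,23,25]
#8 0xb8→b23/s3 VC-HIT; vc=[5,19,25]
#9 0xcc→b25/s1 VC-HIT; vc=[5,19,29]

OUTCOME = VC-HIT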